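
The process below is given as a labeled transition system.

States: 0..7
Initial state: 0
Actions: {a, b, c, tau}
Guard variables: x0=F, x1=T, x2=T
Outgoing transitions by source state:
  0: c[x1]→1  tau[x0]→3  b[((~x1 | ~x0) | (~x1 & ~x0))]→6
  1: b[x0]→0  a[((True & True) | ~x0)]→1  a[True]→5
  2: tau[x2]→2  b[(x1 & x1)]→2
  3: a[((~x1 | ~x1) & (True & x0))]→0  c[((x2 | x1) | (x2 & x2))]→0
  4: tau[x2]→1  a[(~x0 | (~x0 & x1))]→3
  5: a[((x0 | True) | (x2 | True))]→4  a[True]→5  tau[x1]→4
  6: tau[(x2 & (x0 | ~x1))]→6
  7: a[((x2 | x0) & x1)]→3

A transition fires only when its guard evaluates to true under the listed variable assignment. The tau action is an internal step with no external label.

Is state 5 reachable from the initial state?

Answer: REACHABLE

Working:
Guard filter leaves 13 enabled edge(s).
Layer 0: {0}
Layer 1: {1,6}  now seen {0,1,6}
Layer 2: {5}  now seen {0,1,5,6}
Layer 3: {4}  now seen {0,1,4,5,6}
Layer 4: {3}  now seen {0,1,3,4,5,6}
Reachable = {0,1,3,4,5,6}
Path to 5: c·a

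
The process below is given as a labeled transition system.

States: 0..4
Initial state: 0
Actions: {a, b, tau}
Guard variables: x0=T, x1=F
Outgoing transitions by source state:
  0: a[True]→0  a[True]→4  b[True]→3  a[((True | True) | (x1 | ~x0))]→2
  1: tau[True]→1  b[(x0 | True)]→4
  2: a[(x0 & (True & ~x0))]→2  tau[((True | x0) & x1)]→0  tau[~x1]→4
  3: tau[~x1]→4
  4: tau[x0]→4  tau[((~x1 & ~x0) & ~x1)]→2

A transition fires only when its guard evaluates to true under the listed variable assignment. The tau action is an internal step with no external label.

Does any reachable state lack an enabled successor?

Reachable = {0,2,3,4}
  0: a→0  a→2  a→4  b→3  [deg 4]
  2: tau→4  [deg 1]
  3: tau→4  [deg 1]
  4: tau→4  [deg 1]

Answer: DEADLOCK-FREE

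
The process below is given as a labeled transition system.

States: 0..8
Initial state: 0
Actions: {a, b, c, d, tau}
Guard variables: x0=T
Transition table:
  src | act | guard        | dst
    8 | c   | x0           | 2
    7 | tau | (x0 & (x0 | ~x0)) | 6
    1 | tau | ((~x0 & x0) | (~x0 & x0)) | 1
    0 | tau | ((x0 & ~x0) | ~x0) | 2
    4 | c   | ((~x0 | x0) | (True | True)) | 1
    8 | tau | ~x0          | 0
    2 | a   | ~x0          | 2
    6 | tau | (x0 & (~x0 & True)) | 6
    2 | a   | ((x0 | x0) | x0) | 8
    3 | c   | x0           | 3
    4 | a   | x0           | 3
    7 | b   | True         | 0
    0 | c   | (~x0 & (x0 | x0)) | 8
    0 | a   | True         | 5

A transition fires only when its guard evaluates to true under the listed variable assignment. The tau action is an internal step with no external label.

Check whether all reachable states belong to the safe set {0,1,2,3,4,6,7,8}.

Safe = {0,1,2,3,4,6,7,8}
R = {0,5}
  0: safe
  5: outside
witness against invariant: a → 5

Answer: INVARIANT VIOLATED at state 5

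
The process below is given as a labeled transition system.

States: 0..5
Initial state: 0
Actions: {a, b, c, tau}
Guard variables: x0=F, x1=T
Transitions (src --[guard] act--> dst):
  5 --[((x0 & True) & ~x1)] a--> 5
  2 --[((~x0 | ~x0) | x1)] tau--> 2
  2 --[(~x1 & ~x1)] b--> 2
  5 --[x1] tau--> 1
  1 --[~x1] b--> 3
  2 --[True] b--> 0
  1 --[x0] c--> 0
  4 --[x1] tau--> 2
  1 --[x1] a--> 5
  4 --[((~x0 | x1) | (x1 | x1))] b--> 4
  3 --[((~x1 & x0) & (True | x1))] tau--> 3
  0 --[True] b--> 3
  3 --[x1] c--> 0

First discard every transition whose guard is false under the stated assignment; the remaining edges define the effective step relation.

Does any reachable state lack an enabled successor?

Answer: DEADLOCK-FREE

Trace:
Reach set: {0,3}
  0: b→3  [deg 1]
  3: c→0  [deg 1]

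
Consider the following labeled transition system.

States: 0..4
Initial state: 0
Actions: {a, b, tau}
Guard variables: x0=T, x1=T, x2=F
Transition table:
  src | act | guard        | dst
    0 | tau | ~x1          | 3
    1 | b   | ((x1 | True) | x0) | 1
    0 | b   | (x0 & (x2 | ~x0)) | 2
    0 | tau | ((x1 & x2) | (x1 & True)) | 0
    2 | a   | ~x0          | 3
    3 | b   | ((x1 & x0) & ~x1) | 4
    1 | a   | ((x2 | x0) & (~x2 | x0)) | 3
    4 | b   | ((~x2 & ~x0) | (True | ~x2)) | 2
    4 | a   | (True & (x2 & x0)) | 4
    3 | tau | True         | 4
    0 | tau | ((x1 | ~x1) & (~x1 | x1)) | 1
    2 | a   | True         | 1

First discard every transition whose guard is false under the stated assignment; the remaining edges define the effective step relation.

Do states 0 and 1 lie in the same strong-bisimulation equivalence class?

Refine partition for ~:
  P[0] = {{0,1,2,3,4}}
  P[1] = {{0,3},{1},{2},{4}}
  P[2] = {{0},{1},{2},{3},{4}}
stable after 3 split(s): 5 block(s)
0∈{0}, 1∈{1}

Answer: NOT BISIMILAR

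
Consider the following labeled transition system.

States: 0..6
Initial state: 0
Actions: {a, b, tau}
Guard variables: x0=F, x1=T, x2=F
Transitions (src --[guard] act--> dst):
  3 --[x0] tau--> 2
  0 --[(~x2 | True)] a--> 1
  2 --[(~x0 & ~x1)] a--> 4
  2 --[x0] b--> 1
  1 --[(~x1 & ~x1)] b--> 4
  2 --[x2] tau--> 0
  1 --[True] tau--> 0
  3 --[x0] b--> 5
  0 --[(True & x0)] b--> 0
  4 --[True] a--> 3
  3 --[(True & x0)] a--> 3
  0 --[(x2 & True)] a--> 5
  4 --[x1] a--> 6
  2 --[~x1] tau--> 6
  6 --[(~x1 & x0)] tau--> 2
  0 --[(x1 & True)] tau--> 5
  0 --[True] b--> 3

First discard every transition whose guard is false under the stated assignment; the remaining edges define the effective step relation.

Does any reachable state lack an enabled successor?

R = {0,1,3,5}
  0: a→1  b→3  tau→5  [3 exit(s)]
  1: tau→0  [1 exit(s)]
  3: ∅  [deadlock]
  5: ∅  [deadlock]
witness 3: b

Answer: DEADLOCK at state 3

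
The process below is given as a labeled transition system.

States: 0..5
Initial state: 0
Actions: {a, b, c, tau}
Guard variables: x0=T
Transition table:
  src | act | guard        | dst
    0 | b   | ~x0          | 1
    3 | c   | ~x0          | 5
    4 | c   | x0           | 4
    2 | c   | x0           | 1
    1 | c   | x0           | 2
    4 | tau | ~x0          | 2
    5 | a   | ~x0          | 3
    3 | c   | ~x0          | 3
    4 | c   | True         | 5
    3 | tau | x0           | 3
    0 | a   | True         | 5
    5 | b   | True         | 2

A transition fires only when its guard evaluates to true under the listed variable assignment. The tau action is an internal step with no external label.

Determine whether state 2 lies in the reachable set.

7 transition(s) survive guard evaluation.
Layer 0: {0}
Layer 1: {5}  now seen {0,5}
Layer 2: {2}  now seen {0,2,5}
Layer 3: {1}  now seen {0,1,2,5}
Reachable = {0,1,2,5}
Path to 2: a·b

Answer: REACHABLE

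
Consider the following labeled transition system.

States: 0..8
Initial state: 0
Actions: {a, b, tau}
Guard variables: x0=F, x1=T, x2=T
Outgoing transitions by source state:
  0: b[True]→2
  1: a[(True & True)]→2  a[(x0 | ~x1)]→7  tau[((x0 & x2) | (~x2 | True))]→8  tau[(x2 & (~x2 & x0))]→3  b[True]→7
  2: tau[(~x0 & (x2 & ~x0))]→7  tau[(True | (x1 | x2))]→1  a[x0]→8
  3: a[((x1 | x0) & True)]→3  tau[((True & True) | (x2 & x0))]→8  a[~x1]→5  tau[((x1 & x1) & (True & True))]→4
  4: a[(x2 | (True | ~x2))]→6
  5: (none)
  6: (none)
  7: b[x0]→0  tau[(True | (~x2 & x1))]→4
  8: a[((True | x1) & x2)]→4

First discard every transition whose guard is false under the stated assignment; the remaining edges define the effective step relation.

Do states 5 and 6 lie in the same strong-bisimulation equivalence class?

Answer: BISIMILAR

Trace:
Refine partition for ~:
  round 0: {{0,1,2,3,4,5,6,7,8}}
  round 1: {{0},{1},{2,7},{3},{4,8},{5,6}}
  round 2: {{0},{1},{2},{3},{4},{5,6},{7},{8}}
8 equivalence class(es) (converged in 3)
[5]={5,6}  [6]={5,6}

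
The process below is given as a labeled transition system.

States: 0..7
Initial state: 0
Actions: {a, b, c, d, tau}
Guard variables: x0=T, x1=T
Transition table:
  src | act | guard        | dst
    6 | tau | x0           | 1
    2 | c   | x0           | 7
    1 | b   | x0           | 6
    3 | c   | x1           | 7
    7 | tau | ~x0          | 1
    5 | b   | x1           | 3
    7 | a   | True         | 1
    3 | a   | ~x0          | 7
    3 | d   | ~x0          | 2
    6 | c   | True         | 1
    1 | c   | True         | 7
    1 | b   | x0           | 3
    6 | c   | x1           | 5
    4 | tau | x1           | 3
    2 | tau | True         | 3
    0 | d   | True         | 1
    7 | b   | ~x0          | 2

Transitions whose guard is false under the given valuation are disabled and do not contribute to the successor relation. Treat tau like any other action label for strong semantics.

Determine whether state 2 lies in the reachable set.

Answer: UNREACHABLE

Analysis:
After dropping false guards: 13 live edges.
depth 0: {0}
depth 1: {1}  total {0,1}
depth 2: {3,6,7}  total {0,1,3,6,7}
depth 3: {5}  total {0,1,3,5,6,7}
Reachable = {0,1,3,5,6,7}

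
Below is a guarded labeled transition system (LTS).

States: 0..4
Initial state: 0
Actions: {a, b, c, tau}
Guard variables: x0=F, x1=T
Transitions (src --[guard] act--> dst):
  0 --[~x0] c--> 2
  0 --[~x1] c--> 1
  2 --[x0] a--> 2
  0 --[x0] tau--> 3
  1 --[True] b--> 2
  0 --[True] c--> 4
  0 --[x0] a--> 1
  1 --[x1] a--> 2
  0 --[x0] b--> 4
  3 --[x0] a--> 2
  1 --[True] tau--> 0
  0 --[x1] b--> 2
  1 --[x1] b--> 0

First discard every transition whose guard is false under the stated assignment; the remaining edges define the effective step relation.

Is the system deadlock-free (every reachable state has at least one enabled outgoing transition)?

Answer: DEADLOCK at state 2

Trace:
R = {0,2,4}
  0: b→2  c→2  c→4  [3 out]
  2: ∅  [deadlock]
  4: ∅  [deadlock]
witness 2: c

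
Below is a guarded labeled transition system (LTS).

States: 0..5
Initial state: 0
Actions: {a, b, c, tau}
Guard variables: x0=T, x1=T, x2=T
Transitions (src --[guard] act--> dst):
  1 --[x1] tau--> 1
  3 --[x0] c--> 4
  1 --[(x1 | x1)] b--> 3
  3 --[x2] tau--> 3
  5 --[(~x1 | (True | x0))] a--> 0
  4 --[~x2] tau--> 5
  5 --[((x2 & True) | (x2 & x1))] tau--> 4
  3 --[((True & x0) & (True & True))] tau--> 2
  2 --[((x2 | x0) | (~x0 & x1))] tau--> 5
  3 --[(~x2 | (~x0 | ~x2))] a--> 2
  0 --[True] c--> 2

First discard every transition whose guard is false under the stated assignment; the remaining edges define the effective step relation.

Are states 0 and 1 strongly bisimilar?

Answer: NOT BISIMILAR

Analysis:
Bisimulation quotient by refinement:
  P[0] = {{0,1,2,3,4,5}}
  P[1] = {{0},{1},{2},{3},{4},{5}}
stable after 2 split(s): 6 block(s)
class of 0: {0}; class of 1: {1}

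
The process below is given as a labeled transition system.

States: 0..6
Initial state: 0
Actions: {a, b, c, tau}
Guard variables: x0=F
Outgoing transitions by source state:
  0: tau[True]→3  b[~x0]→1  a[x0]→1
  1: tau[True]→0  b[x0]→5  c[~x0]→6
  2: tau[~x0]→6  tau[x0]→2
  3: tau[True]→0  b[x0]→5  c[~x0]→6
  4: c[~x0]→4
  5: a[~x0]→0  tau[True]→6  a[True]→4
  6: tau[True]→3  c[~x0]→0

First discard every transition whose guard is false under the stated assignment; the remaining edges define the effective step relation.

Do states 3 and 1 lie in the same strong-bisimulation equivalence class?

Refine partition for ~:
  P[0] = {{0,1,2,3,4,5,6}}
  P[1] = {{0},{1,3,6},{2},{4},{5}}
  P[2] = {{0},{1,3},{2},{4},{5},{6}}
6 equivalence class(es) (converged in 3)
class of 3: {1,3}; class of 1: {1,3}

Answer: BISIMILAR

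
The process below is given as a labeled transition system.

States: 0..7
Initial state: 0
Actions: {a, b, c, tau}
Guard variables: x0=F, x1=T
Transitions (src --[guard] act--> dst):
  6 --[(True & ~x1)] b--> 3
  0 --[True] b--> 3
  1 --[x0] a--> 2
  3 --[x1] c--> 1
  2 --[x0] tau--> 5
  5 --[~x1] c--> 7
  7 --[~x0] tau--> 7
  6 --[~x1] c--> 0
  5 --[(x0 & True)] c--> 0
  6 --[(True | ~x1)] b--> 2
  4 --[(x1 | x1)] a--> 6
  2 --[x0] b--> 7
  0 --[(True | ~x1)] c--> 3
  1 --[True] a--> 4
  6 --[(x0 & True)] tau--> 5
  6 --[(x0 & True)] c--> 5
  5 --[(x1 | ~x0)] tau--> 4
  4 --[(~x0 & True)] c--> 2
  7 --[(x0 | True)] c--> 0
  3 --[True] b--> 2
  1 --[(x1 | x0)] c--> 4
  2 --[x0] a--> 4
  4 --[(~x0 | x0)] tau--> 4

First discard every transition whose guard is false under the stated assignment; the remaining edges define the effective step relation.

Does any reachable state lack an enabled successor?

Answer: DEADLOCK at state 2

Analysis:
R = {0,1,2,3,4,6}
  0: b→3  c→3  [2 out]
  1: a→4  c→4  [2 out]
  2: ∅  [deadlock]
  3: b→2  c→1  [2 out]
  4: a→6  c→2  tau→4  [3 out]
  6: b→2  [1 out]
Path to 2: b·b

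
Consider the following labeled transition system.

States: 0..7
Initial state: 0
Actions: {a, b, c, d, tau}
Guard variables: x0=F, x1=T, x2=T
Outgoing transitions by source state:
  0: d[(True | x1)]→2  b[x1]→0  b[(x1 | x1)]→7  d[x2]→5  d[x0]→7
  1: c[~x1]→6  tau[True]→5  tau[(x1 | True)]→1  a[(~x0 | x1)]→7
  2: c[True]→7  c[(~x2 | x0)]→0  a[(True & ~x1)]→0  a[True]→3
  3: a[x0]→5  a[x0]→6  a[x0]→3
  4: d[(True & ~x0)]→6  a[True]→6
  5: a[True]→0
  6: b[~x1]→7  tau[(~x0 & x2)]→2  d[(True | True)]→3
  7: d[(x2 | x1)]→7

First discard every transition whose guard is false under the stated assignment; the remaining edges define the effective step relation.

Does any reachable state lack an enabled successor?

Answer: DEADLOCK at state 3

Trace:
Reachable = {0,2,3,5,7}
  0: b→0  b→7  d→2  d→5  [4 out]
  2: a→3  c→7  [2 out]
  3: ∅  [no exit]
  5: a→0  [1 out]
  7: d→7  [1 out]
Path to 3: d·a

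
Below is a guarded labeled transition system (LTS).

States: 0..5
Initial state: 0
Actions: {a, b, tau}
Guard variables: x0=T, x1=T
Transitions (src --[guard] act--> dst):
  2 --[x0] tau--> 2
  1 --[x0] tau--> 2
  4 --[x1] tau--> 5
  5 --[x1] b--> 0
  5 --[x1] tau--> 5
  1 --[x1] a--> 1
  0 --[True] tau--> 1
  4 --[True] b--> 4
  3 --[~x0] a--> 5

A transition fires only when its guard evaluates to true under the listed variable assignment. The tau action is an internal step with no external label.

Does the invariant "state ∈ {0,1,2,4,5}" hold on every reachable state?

Safe = {0,1,2,4,5}
R = {0,1,2}
  0: ok
  1: ok
  2: ok

Answer: INVARIANT HOLDS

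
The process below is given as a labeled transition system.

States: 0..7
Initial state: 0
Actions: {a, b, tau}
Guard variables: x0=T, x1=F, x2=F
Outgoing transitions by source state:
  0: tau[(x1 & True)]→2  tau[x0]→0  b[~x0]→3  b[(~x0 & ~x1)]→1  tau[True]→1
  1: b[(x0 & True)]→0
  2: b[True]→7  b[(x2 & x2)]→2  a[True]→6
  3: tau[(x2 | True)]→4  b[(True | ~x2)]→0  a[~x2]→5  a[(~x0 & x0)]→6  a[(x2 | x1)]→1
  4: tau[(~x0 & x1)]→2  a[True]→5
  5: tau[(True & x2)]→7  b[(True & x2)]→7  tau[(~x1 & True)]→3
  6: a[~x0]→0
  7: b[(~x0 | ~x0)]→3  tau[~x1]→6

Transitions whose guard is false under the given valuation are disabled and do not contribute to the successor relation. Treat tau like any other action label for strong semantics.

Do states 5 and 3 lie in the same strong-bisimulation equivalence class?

Answer: NOT BISIMILAR

Trace:
Bisimulation quotient by refinement:
  π0 = {{0,1,2,3,4,5,6,7}}
  π1 = {{0,5,7},{1},{2},{3},{4},{6}}
  π2 = {{0},{1},{2},{3},{4},{5},{6},{7}}
Fixed point at round 3; 8 class(es).
5∈{5}, 3∈{3}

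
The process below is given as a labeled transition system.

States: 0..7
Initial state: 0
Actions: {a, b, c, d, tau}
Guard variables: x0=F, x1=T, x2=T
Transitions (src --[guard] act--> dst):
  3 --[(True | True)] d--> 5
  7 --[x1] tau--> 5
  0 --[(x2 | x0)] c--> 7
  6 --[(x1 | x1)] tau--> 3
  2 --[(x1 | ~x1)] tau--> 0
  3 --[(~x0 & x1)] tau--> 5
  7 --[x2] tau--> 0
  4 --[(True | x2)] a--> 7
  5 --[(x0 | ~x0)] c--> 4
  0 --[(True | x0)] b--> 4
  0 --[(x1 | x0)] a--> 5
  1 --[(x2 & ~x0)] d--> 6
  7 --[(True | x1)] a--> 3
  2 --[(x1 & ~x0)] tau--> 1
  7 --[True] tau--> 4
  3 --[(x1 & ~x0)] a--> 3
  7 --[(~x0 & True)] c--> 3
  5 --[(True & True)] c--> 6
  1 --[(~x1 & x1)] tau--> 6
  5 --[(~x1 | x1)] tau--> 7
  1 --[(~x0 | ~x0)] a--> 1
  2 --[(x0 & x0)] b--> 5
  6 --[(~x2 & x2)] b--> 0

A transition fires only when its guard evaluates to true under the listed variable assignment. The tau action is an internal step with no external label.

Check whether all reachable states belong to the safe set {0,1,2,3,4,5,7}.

Safe = {0,1,2,3,4,5,7}
Reachable = {0,3,4,5,6,7}
  0: ✓
  3: ✓
  4: ✓
  5: ✓
  6: ✗ unsafe
  7: ✓
counterexample path to 6: a·c

Answer: INVARIANT VIOLATED at state 6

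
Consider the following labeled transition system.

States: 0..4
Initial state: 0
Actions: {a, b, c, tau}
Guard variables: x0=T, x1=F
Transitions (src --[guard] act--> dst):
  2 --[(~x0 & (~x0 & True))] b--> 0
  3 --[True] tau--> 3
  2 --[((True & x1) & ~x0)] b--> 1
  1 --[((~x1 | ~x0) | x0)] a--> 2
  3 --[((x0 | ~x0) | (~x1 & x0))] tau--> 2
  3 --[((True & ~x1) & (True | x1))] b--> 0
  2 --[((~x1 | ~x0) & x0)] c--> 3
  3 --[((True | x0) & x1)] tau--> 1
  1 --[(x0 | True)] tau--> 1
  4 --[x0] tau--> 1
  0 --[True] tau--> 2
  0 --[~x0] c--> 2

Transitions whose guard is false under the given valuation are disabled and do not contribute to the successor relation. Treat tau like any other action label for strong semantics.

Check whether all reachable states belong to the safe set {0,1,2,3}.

Answer: INVARIANT HOLDS

Working:
Safe = {0,1,2,3}
R = {0,2,3}
  0: ok
  2: ok
  3: ok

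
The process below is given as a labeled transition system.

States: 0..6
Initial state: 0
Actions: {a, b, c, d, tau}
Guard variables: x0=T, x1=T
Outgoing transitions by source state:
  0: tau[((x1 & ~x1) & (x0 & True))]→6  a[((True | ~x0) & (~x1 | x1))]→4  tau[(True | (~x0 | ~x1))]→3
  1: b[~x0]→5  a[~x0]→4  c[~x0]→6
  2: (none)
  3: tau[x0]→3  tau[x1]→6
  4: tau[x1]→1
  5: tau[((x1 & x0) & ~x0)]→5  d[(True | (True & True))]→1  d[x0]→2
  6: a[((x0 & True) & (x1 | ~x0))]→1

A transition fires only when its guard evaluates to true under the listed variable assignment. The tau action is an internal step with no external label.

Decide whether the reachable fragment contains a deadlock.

Reachable = {0,1,3,4,6}
  0: a→4  tau→3  [2 exit(s)]
  1: ∅  [no exit]
  3: tau→3  tau→6  [2 exit(s)]
  4: tau→1  [1 exit(s)]
  6: a→1  [1 exit(s)]
witness 1: a·tau

Answer: DEADLOCK at state 1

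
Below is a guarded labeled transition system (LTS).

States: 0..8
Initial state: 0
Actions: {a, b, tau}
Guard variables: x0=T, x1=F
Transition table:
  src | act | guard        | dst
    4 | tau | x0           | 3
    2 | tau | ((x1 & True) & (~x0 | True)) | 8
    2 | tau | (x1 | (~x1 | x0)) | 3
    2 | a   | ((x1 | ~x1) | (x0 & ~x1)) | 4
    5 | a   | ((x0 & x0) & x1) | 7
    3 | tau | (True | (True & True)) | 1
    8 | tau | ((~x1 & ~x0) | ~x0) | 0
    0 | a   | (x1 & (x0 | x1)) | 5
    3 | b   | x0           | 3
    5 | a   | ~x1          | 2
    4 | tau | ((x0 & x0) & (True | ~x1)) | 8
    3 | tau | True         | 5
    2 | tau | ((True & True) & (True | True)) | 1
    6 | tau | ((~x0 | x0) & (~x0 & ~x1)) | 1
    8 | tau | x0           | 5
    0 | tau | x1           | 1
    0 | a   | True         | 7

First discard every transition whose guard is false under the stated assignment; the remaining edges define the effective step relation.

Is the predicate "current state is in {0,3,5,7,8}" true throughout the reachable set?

Answer: INVARIANT HOLDS

Working:
Allowed set {0,3,5,7,8}
Reachable = {0,7}
  0: ✓
  7: ✓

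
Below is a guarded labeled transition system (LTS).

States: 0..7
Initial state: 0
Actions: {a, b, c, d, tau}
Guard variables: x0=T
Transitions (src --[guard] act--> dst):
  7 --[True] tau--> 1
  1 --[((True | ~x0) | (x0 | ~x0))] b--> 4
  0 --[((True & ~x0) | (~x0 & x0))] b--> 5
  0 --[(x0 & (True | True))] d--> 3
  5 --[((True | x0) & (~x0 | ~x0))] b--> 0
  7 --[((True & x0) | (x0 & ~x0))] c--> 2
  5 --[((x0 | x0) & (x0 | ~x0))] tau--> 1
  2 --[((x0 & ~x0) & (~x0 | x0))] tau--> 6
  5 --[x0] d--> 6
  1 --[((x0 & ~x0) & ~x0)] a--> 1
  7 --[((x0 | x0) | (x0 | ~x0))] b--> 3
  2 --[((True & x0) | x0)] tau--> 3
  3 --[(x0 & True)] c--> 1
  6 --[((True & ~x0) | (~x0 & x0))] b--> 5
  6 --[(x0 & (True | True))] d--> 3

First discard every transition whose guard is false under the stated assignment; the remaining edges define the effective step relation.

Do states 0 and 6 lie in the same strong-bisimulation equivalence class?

Answer: BISIMILAR

Analysis:
Compute ~ classes (split until stable):
  round 0: {{0,1,2,3,4,5,6,7}}
  round 1: {{0,6},{1},{2},{3},{4},{5},{7}}
Fixed point at round 2; 7 class(es).
[0]={0,6}  [6]={0,6}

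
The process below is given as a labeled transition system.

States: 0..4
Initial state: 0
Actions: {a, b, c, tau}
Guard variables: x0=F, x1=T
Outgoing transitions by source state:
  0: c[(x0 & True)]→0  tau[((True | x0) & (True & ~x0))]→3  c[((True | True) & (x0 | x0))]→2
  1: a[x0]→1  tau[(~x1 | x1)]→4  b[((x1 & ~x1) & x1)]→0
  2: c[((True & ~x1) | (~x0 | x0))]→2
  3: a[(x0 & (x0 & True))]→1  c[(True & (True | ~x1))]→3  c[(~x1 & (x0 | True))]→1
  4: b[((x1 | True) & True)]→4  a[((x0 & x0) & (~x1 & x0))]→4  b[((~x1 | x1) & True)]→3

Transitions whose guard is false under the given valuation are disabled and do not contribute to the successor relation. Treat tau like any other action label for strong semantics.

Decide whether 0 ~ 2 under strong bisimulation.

Refine partition for ~:
  π0 = {{0,1,2,3,4}}
  π1 = {{0,1},{2,3},{4}}
  π2 = {{0},{1},{2,3},{4}}
Fixed point at round 3; 4 class(es).
[0]={0}  [2]={2,3}

Answer: NOT BISIMILAR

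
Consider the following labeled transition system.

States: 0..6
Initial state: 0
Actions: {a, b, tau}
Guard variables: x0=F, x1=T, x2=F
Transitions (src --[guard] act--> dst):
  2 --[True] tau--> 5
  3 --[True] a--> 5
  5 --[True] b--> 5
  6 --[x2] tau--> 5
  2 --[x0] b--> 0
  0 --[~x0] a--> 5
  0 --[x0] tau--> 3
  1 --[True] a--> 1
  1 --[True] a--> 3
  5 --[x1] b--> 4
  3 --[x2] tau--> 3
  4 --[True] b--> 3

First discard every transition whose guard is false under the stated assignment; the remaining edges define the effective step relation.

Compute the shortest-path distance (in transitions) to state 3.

Answer: 3

Analysis:
BFS to 3:
  depth 0: {0}
  depth 1: {5}
  depth 2: {4}
  depth 3: {3}
3 enters at depth 3; path a·b·b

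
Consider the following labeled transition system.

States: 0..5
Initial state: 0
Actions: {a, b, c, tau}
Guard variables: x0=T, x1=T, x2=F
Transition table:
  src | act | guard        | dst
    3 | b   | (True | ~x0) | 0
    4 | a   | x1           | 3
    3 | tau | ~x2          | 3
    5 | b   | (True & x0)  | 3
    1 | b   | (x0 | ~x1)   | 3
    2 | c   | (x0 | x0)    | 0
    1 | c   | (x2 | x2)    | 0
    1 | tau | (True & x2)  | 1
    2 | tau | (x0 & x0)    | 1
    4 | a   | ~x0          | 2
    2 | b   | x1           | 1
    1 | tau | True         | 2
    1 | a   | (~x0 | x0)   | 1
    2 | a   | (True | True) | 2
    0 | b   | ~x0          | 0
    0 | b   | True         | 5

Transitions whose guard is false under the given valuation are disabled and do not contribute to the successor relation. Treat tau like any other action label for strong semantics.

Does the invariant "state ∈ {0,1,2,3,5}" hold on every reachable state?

Safe = {0,1,2,3,5}
Reach set: {0,3,5}
  0: ok
  3: ok
  5: ok

Answer: INVARIANT HOLDS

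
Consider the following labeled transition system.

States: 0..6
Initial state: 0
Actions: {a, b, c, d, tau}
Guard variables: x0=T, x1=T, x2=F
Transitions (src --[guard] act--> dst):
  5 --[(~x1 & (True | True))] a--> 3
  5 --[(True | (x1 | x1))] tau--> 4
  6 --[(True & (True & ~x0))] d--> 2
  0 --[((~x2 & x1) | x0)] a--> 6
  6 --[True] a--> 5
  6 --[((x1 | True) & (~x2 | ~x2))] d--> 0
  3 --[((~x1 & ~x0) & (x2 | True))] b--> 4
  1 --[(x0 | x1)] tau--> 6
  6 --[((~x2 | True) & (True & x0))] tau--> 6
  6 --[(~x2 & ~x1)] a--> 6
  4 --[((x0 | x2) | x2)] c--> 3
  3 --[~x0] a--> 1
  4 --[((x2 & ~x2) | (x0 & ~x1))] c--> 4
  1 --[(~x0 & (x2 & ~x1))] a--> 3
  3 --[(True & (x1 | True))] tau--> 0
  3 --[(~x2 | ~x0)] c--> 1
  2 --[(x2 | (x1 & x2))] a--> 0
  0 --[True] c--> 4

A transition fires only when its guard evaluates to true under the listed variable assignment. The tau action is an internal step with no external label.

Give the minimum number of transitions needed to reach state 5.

Layered search for 5:
  L0 = {0}
  L1 = {4,6}
  L2 = {3,5}
5 enters at depth 2; path a·a

Answer: 2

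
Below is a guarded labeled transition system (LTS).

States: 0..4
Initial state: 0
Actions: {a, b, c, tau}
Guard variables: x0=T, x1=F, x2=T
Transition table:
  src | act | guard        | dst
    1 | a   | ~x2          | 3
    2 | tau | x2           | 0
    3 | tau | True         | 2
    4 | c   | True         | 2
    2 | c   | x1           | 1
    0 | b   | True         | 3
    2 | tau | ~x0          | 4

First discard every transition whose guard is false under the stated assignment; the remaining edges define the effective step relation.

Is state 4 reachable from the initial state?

Guard filter leaves 4 enabled edge(s).
depth 0: {0}
depth 1: {3}  now seen {0,3}
depth 2: {2}  now seen {0,2,3}
Reachable = {0,2,3}

Answer: UNREACHABLE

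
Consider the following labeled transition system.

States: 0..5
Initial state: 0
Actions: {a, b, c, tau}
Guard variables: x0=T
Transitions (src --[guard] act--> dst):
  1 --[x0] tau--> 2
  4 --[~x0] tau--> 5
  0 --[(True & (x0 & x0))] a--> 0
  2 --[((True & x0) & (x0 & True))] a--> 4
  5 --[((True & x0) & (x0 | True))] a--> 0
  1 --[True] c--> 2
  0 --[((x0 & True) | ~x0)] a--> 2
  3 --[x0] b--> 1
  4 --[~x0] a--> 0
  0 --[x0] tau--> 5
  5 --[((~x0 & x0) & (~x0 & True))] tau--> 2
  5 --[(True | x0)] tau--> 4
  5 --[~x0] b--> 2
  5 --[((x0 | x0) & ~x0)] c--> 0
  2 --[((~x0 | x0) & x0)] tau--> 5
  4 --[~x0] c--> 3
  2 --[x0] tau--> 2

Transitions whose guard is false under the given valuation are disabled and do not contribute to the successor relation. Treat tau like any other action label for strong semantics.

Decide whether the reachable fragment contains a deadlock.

Reach set: {0,2,4,5}
  0: a→0  a→2  tau→5  [3 exit(s)]
  2: a→4  tau→2  tau→5  [3 exit(s)]
  4: ∅  [STUCK]
  5: a→0  tau→4  [2 exit(s)]
witness 4: a·a

Answer: DEADLOCK at state 4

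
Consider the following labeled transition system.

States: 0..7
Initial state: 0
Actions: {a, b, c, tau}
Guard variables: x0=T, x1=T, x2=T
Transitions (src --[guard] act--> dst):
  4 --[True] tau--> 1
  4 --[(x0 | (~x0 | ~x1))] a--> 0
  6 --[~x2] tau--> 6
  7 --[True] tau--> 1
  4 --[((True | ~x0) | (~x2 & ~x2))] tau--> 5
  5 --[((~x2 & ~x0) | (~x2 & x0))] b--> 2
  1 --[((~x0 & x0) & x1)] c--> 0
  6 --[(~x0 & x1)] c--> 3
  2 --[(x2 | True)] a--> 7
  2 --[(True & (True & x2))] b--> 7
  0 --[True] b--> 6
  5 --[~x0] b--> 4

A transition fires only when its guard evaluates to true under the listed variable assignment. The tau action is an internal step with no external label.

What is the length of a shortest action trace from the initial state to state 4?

Answer: UNREACHABLE

Trace:
Breadth-first toward 4:
  depth 0: {0}
  depth 1: {6}
4 never appears.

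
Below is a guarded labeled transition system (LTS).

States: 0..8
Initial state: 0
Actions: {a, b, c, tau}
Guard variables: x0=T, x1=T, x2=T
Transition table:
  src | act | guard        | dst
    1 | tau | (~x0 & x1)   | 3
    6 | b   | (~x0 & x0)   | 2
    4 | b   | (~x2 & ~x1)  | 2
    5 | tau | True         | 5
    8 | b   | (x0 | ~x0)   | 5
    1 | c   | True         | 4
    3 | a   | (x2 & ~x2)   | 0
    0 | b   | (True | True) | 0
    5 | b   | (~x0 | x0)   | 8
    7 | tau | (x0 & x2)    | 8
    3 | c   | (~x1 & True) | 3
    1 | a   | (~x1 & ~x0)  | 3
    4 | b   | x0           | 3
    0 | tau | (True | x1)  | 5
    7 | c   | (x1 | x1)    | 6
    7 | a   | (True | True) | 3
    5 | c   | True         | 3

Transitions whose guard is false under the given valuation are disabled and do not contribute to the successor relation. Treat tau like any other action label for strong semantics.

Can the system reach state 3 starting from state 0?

11 transition(s) survive guard evaluation.
Layer 0: {0}
Layer 1: {5}  now seen {0,5}
Layer 2: {3,8}  now seen {0,3,5,8}
Reach set: {0,3,5,8}
witness 3: tau·c

Answer: REACHABLE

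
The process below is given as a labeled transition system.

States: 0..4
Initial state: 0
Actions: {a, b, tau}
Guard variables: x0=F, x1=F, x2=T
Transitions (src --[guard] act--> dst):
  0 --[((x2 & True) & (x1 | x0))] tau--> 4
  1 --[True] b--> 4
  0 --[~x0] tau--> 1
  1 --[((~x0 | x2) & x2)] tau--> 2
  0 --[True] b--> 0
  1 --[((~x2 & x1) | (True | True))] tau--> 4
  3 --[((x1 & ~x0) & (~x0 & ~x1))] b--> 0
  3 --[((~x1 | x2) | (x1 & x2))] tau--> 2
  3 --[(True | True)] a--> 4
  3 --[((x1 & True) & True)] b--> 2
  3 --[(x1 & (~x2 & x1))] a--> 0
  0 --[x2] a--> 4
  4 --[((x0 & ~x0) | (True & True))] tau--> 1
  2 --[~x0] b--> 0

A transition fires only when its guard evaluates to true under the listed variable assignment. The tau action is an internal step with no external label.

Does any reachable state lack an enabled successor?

Answer: DEADLOCK-FREE

Analysis:
Reach set: {0,1,2,4}
  0: a→4  b→0  tau→1  [deg 3]
  1: b→4  tau→2  tau→4  [deg 3]
  2: b→0  [deg 1]
  4: tau→1  [deg 1]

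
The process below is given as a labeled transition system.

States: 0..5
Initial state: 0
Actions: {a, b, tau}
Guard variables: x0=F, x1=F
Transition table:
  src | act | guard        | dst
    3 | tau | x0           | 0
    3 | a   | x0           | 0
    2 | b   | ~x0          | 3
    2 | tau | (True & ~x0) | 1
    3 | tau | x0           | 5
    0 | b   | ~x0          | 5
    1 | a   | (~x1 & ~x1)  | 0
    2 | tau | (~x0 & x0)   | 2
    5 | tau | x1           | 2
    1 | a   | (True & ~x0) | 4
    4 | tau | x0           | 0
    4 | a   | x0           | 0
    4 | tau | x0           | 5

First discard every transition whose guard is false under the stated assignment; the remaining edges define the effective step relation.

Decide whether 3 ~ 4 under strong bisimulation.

Answer: BISIMILAR

Analysis:
Refine partition for ~:
  round 0: {{0,1,2,3,4,5}}
  round 1: {{0},{1},{2},{3,4,5}}
4 equivalence class(es) (converged in 2)
[3]={3,4,5}  [4]={3,4,5}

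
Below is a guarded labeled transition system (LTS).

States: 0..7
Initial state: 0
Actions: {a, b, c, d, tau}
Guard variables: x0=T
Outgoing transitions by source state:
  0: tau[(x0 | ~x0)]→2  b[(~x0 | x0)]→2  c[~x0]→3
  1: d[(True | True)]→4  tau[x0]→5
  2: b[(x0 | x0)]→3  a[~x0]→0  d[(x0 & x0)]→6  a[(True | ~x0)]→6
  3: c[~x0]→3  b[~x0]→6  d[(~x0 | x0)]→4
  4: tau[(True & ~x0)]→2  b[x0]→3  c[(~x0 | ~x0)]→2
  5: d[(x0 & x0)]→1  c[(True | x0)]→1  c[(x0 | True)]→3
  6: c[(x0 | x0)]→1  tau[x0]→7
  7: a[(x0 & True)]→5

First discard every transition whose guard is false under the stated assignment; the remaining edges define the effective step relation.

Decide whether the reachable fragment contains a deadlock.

Reach set: {0,1,2,3,4,5,6,7}
  0: b→2  tau→2  [2 out]
  1: d→4  tau→5  [2 out]
  2: a→6  b→3  d→6  [3 out]
  3: d→4  [1 out]
  4: b→3  [1 out]
  5: c→1  c→3  d→1  [3 out]
  6: c→1  tau→7  [2 out]
  7: a→5  [1 out]

Answer: DEADLOCK-FREE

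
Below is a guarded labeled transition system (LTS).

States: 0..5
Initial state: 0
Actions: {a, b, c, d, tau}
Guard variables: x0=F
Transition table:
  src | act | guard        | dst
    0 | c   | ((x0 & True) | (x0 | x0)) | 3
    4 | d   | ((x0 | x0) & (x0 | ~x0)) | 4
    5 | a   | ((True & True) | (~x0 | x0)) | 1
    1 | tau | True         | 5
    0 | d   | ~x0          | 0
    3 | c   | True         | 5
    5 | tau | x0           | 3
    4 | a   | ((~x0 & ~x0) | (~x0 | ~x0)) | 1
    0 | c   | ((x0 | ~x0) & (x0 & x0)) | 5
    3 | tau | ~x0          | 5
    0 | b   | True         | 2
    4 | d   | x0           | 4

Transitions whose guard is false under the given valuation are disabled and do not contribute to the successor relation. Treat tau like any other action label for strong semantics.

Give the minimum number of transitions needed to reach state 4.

BFS to 4:
  depth 0: {0}
  depth 1: {2}
4 never appears.

Answer: UNREACHABLE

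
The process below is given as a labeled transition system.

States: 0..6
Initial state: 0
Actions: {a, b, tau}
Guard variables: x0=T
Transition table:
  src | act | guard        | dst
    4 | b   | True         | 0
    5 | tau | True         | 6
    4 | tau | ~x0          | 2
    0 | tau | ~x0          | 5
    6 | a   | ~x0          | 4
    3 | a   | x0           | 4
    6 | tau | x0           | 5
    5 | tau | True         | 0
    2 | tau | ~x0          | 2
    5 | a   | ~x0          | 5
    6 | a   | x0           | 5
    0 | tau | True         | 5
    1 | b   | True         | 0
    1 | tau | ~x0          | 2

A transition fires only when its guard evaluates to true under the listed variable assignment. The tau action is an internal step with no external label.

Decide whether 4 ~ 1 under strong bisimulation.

Answer: BISIMILAR

Analysis:
Refine partition for ~:
  round 0: {{0,1,2,3,4,5,6}}
  round 1: {{0,5},{1,4},{2},{3},{6}}
  round 2: {{0},{1,4},{2},{3},{5},{6}}
Fixed point at round 3; 6 class(es).
[4]={1,4}  [1]={1,4}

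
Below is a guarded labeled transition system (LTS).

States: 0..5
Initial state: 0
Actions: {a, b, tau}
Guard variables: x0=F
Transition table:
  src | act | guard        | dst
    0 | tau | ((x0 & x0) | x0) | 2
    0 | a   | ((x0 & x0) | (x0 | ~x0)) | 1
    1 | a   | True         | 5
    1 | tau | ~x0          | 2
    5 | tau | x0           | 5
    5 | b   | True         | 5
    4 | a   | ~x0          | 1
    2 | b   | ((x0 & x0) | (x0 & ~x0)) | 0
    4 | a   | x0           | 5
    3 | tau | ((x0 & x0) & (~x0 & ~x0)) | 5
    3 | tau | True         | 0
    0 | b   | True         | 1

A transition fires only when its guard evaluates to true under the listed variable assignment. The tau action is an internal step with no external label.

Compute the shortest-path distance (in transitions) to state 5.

Answer: 2

Trace:
Breadth-first toward 5:
  depth 0: {0}
  depth 1: {1}
  depth 2: {2,5}
first hit 5 at d=2 via a·a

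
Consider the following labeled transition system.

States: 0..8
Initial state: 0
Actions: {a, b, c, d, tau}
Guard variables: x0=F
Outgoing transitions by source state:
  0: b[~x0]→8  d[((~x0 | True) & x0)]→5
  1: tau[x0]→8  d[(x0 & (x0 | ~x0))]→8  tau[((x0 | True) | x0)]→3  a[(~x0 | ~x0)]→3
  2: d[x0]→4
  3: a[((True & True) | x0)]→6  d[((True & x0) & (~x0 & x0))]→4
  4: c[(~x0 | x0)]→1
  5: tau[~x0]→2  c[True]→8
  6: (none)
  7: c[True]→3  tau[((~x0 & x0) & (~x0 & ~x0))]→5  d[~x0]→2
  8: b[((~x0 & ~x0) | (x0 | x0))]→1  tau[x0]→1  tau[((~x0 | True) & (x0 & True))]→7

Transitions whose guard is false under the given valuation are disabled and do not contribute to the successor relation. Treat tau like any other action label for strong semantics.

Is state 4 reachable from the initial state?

10 transition(s) survive guard evaluation.
depth 0: {0}
depth 1: {8}  total {0,8}
depth 2: {1}  total {0,1,8}
depth 3: {3}  total {0,1,3,8}
depth 4: {6}  total {0,1,3,6,8}
Reachable = {0,1,3,6,8}

Answer: UNREACHABLE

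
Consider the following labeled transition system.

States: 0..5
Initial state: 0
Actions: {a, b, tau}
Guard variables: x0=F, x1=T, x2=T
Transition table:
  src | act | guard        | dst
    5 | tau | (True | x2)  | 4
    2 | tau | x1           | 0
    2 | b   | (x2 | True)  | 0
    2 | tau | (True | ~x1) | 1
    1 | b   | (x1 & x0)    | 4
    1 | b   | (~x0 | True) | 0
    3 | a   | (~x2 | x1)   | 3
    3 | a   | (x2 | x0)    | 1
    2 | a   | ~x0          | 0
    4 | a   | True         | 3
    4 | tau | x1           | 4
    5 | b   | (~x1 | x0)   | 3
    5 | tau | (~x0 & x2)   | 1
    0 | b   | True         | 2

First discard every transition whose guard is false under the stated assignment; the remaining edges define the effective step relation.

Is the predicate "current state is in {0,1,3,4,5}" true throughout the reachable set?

Allowed set {0,1,3,4,5}
Reach set: {0,1,2}
  0: ok
  1: ok
  2: ✗ unsafe
witness against invariant: b → 2

Answer: INVARIANT VIOLATED at state 2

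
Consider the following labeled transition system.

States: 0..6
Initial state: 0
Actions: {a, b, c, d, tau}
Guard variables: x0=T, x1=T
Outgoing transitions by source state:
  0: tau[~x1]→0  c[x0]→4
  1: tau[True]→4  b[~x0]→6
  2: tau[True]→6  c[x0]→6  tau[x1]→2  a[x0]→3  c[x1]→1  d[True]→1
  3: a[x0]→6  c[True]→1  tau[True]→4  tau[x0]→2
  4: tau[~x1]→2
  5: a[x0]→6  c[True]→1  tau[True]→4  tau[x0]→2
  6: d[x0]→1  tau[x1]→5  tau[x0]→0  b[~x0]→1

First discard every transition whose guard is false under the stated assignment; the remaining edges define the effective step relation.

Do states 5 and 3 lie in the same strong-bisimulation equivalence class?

Refine partition for ~:
  π0 = {{0,1,2,3,4,5,6}}
  π1 = {{0},{1},{2},{3,5},{4},{6}}
Fixed point at round 2; 6 class(es).
[5]={3,5}  [3]={3,5}

Answer: BISIMILAR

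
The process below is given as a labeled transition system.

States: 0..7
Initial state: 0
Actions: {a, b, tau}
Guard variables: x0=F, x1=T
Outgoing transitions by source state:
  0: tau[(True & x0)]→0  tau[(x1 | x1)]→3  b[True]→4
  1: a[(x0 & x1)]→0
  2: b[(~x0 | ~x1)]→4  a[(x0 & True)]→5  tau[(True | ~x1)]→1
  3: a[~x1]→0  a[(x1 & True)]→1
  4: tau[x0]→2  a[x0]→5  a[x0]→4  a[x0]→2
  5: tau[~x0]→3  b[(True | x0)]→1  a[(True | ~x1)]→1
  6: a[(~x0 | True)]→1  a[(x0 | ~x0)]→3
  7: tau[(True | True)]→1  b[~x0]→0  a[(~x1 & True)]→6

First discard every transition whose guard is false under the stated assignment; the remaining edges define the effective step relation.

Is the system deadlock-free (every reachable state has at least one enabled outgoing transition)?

Reachable = {0,1,3,4}
  0: b→4  tau→3  [deg 2]
  1: ∅  [STUCK]
  3: a→1  [deg 1]
  4: ∅  [STUCK]
witness 1: tau·a

Answer: DEADLOCK at state 1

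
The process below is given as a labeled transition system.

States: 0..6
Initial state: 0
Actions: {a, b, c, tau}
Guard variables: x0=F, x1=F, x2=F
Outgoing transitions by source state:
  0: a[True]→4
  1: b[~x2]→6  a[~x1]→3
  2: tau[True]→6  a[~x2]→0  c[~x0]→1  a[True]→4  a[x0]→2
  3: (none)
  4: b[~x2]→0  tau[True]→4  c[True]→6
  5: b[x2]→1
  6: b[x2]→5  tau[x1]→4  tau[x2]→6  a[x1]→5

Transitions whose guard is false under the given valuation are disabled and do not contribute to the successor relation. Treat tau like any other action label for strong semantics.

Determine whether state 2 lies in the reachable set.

After dropping false guards: 10 live edges.
Layer 0: {0}
Layer 1: {4}  cumulative {0,4}
Layer 2: {6}  cumulative {0,4,6}
Reach set: {0,4,6}

Answer: UNREACHABLE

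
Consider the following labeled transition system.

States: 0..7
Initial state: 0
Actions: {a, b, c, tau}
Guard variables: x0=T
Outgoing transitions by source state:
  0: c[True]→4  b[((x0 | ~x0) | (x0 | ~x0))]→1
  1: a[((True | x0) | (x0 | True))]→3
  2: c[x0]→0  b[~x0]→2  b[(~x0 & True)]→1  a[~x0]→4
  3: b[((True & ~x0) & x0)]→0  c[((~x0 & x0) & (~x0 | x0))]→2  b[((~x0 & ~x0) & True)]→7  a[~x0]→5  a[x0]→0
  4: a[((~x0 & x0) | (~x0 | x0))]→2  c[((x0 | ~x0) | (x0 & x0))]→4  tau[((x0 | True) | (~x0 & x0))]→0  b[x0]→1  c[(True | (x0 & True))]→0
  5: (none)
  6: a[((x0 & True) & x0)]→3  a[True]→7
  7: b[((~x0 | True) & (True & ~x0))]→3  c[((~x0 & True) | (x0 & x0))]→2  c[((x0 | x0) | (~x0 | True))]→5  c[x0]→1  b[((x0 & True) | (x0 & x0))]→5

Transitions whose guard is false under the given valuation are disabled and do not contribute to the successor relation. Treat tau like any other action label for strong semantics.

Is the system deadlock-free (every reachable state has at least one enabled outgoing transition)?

Answer: DEADLOCK-FREE

Analysis:
Reachable = {0,1,2,3,4}
  0: b→1  c→4  [2 out]
  1: a→3  [1 out]
  2: c→0  [1 out]
  3: a→0  [1 out]
  4: a→2  b→1  c→0  c→4  tau→0  [5 out]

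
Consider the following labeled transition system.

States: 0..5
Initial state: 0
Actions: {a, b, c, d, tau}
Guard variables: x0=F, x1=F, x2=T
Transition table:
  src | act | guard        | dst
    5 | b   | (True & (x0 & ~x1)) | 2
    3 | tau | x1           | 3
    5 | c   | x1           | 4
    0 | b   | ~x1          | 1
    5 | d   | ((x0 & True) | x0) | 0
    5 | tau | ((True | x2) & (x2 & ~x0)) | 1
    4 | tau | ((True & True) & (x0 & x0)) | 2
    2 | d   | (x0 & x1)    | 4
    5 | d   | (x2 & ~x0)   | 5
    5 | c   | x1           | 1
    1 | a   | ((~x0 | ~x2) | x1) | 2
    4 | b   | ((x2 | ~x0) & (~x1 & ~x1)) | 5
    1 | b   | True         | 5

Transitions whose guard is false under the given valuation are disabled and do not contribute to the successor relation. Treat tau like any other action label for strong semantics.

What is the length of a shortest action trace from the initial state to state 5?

Answer: 2

Working:
BFS to 5:
  Layer 0: {0}
  Layer 1: {1}
  Layer 2: {2,5}
depth(5)=2, e.g. b·b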